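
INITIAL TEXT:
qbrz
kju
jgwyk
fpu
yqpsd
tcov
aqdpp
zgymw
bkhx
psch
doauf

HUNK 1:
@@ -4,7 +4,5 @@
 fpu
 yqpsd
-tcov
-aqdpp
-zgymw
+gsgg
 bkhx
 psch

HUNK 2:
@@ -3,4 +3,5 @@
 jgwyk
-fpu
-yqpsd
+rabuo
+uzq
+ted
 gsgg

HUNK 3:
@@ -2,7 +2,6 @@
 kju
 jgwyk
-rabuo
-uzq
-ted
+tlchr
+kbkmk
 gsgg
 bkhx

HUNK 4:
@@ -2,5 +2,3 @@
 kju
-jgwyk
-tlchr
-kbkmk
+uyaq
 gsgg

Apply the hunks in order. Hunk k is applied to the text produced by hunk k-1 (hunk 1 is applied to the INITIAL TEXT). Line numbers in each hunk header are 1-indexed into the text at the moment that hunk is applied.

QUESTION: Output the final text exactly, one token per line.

Hunk 1: at line 4 remove [tcov,aqdpp,zgymw] add [gsgg] -> 9 lines: qbrz kju jgwyk fpu yqpsd gsgg bkhx psch doauf
Hunk 2: at line 3 remove [fpu,yqpsd] add [rabuo,uzq,ted] -> 10 lines: qbrz kju jgwyk rabuo uzq ted gsgg bkhx psch doauf
Hunk 3: at line 2 remove [rabuo,uzq,ted] add [tlchr,kbkmk] -> 9 lines: qbrz kju jgwyk tlchr kbkmk gsgg bkhx psch doauf
Hunk 4: at line 2 remove [jgwyk,tlchr,kbkmk] add [uyaq] -> 7 lines: qbrz kju uyaq gsgg bkhx psch doauf

Answer: qbrz
kju
uyaq
gsgg
bkhx
psch
doauf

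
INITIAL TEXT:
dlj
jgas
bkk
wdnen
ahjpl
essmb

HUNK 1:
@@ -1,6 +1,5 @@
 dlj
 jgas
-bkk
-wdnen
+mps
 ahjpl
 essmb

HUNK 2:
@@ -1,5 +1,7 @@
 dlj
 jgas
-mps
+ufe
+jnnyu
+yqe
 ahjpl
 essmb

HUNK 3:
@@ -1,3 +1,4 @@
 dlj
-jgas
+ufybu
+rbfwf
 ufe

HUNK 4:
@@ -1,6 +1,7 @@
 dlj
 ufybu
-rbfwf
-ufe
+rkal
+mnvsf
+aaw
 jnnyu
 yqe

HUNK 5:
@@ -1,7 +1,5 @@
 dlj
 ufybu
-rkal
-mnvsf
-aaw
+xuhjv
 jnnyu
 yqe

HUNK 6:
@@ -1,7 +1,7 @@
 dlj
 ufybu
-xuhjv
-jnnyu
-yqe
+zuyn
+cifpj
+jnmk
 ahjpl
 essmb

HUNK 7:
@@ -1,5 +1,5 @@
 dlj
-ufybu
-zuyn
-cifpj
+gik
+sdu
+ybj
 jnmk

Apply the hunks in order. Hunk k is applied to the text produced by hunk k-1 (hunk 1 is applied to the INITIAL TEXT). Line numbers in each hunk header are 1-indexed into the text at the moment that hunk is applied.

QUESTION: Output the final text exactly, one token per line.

Answer: dlj
gik
sdu
ybj
jnmk
ahjpl
essmb

Derivation:
Hunk 1: at line 1 remove [bkk,wdnen] add [mps] -> 5 lines: dlj jgas mps ahjpl essmb
Hunk 2: at line 1 remove [mps] add [ufe,jnnyu,yqe] -> 7 lines: dlj jgas ufe jnnyu yqe ahjpl essmb
Hunk 3: at line 1 remove [jgas] add [ufybu,rbfwf] -> 8 lines: dlj ufybu rbfwf ufe jnnyu yqe ahjpl essmb
Hunk 4: at line 1 remove [rbfwf,ufe] add [rkal,mnvsf,aaw] -> 9 lines: dlj ufybu rkal mnvsf aaw jnnyu yqe ahjpl essmb
Hunk 5: at line 1 remove [rkal,mnvsf,aaw] add [xuhjv] -> 7 lines: dlj ufybu xuhjv jnnyu yqe ahjpl essmb
Hunk 6: at line 1 remove [xuhjv,jnnyu,yqe] add [zuyn,cifpj,jnmk] -> 7 lines: dlj ufybu zuyn cifpj jnmk ahjpl essmb
Hunk 7: at line 1 remove [ufybu,zuyn,cifpj] add [gik,sdu,ybj] -> 7 lines: dlj gik sdu ybj jnmk ahjpl essmb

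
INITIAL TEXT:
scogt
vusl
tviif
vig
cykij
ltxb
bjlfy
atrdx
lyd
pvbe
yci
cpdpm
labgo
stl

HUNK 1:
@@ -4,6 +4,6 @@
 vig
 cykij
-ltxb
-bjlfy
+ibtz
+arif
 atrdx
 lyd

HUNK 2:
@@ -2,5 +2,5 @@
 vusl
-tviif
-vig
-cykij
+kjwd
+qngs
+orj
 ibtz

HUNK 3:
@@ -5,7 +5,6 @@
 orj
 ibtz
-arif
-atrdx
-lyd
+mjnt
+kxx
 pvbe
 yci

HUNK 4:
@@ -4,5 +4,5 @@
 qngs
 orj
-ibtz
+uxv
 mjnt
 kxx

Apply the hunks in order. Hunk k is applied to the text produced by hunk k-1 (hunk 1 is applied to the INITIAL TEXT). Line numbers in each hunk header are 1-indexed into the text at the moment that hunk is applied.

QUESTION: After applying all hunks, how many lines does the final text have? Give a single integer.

Hunk 1: at line 4 remove [ltxb,bjlfy] add [ibtz,arif] -> 14 lines: scogt vusl tviif vig cykij ibtz arif atrdx lyd pvbe yci cpdpm labgo stl
Hunk 2: at line 2 remove [tviif,vig,cykij] add [kjwd,qngs,orj] -> 14 lines: scogt vusl kjwd qngs orj ibtz arif atrdx lyd pvbe yci cpdpm labgo stl
Hunk 3: at line 5 remove [arif,atrdx,lyd] add [mjnt,kxx] -> 13 lines: scogt vusl kjwd qngs orj ibtz mjnt kxx pvbe yci cpdpm labgo stl
Hunk 4: at line 4 remove [ibtz] add [uxv] -> 13 lines: scogt vusl kjwd qngs orj uxv mjnt kxx pvbe yci cpdpm labgo stl
Final line count: 13

Answer: 13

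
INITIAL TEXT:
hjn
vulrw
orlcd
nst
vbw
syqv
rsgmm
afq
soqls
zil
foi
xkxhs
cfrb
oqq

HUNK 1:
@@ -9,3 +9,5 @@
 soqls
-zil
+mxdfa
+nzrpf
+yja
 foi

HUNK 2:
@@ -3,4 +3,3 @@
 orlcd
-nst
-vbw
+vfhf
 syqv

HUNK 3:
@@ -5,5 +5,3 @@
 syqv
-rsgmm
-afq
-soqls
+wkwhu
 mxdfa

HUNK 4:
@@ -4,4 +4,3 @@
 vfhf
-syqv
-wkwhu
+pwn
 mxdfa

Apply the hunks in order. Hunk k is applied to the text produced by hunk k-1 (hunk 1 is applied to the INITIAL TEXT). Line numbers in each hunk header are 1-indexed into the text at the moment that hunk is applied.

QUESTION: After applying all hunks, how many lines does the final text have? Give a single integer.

Hunk 1: at line 9 remove [zil] add [mxdfa,nzrpf,yja] -> 16 lines: hjn vulrw orlcd nst vbw syqv rsgmm afq soqls mxdfa nzrpf yja foi xkxhs cfrb oqq
Hunk 2: at line 3 remove [nst,vbw] add [vfhf] -> 15 lines: hjn vulrw orlcd vfhf syqv rsgmm afq soqls mxdfa nzrpf yja foi xkxhs cfrb oqq
Hunk 3: at line 5 remove [rsgmm,afq,soqls] add [wkwhu] -> 13 lines: hjn vulrw orlcd vfhf syqv wkwhu mxdfa nzrpf yja foi xkxhs cfrb oqq
Hunk 4: at line 4 remove [syqv,wkwhu] add [pwn] -> 12 lines: hjn vulrw orlcd vfhf pwn mxdfa nzrpf yja foi xkxhs cfrb oqq
Final line count: 12

Answer: 12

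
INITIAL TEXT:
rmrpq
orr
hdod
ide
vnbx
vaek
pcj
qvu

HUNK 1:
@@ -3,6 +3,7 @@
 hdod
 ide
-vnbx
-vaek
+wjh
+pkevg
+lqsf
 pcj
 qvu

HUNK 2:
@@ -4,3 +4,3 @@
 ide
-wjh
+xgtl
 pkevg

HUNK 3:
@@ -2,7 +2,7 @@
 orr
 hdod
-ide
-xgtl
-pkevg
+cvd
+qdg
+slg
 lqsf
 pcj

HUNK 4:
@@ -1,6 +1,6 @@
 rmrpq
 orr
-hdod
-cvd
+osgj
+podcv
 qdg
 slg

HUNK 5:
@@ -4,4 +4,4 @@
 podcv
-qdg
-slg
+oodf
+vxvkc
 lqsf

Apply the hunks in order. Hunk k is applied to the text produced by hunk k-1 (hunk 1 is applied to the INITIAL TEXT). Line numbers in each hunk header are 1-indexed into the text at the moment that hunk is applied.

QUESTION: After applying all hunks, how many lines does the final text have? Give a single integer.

Hunk 1: at line 3 remove [vnbx,vaek] add [wjh,pkevg,lqsf] -> 9 lines: rmrpq orr hdod ide wjh pkevg lqsf pcj qvu
Hunk 2: at line 4 remove [wjh] add [xgtl] -> 9 lines: rmrpq orr hdod ide xgtl pkevg lqsf pcj qvu
Hunk 3: at line 2 remove [ide,xgtl,pkevg] add [cvd,qdg,slg] -> 9 lines: rmrpq orr hdod cvd qdg slg lqsf pcj qvu
Hunk 4: at line 1 remove [hdod,cvd] add [osgj,podcv] -> 9 lines: rmrpq orr osgj podcv qdg slg lqsf pcj qvu
Hunk 5: at line 4 remove [qdg,slg] add [oodf,vxvkc] -> 9 lines: rmrpq orr osgj podcv oodf vxvkc lqsf pcj qvu
Final line count: 9

Answer: 9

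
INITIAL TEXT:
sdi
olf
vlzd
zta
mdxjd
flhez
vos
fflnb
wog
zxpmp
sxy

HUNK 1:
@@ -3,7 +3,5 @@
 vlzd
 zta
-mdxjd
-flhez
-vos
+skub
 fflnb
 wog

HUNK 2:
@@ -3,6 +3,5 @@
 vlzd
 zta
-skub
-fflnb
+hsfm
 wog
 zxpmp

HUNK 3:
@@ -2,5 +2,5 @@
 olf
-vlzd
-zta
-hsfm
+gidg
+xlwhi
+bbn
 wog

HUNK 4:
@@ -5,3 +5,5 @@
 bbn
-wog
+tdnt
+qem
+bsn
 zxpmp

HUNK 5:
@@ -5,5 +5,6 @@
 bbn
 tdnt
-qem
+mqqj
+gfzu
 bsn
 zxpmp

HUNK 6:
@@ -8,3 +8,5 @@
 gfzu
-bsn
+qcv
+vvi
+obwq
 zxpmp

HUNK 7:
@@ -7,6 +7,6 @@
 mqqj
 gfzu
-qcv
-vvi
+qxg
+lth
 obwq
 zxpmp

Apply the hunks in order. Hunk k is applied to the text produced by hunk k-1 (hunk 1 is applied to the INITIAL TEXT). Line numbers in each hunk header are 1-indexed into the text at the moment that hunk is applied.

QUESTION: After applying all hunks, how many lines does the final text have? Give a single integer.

Answer: 13

Derivation:
Hunk 1: at line 3 remove [mdxjd,flhez,vos] add [skub] -> 9 lines: sdi olf vlzd zta skub fflnb wog zxpmp sxy
Hunk 2: at line 3 remove [skub,fflnb] add [hsfm] -> 8 lines: sdi olf vlzd zta hsfm wog zxpmp sxy
Hunk 3: at line 2 remove [vlzd,zta,hsfm] add [gidg,xlwhi,bbn] -> 8 lines: sdi olf gidg xlwhi bbn wog zxpmp sxy
Hunk 4: at line 5 remove [wog] add [tdnt,qem,bsn] -> 10 lines: sdi olf gidg xlwhi bbn tdnt qem bsn zxpmp sxy
Hunk 5: at line 5 remove [qem] add [mqqj,gfzu] -> 11 lines: sdi olf gidg xlwhi bbn tdnt mqqj gfzu bsn zxpmp sxy
Hunk 6: at line 8 remove [bsn] add [qcv,vvi,obwq] -> 13 lines: sdi olf gidg xlwhi bbn tdnt mqqj gfzu qcv vvi obwq zxpmp sxy
Hunk 7: at line 7 remove [qcv,vvi] add [qxg,lth] -> 13 lines: sdi olf gidg xlwhi bbn tdnt mqqj gfzu qxg lth obwq zxpmp sxy
Final line count: 13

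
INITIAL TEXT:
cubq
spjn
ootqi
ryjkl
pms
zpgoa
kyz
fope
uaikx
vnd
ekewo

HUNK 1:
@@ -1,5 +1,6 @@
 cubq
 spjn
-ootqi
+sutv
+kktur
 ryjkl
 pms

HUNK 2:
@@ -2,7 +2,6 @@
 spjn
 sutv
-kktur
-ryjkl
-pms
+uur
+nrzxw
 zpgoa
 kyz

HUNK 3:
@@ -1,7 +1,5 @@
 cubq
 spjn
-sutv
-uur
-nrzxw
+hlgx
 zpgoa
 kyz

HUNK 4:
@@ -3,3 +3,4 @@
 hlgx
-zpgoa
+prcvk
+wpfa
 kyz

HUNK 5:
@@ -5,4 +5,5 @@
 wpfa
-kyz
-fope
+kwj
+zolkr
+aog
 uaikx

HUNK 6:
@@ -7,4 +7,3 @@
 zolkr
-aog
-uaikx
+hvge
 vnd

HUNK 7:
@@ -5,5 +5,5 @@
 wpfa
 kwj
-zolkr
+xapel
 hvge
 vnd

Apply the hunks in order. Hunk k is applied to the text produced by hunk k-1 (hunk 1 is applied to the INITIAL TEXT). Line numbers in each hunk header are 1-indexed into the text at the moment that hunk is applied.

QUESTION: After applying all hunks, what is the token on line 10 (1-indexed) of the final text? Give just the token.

Answer: ekewo

Derivation:
Hunk 1: at line 1 remove [ootqi] add [sutv,kktur] -> 12 lines: cubq spjn sutv kktur ryjkl pms zpgoa kyz fope uaikx vnd ekewo
Hunk 2: at line 2 remove [kktur,ryjkl,pms] add [uur,nrzxw] -> 11 lines: cubq spjn sutv uur nrzxw zpgoa kyz fope uaikx vnd ekewo
Hunk 3: at line 1 remove [sutv,uur,nrzxw] add [hlgx] -> 9 lines: cubq spjn hlgx zpgoa kyz fope uaikx vnd ekewo
Hunk 4: at line 3 remove [zpgoa] add [prcvk,wpfa] -> 10 lines: cubq spjn hlgx prcvk wpfa kyz fope uaikx vnd ekewo
Hunk 5: at line 5 remove [kyz,fope] add [kwj,zolkr,aog] -> 11 lines: cubq spjn hlgx prcvk wpfa kwj zolkr aog uaikx vnd ekewo
Hunk 6: at line 7 remove [aog,uaikx] add [hvge] -> 10 lines: cubq spjn hlgx prcvk wpfa kwj zolkr hvge vnd ekewo
Hunk 7: at line 5 remove [zolkr] add [xapel] -> 10 lines: cubq spjn hlgx prcvk wpfa kwj xapel hvge vnd ekewo
Final line 10: ekewo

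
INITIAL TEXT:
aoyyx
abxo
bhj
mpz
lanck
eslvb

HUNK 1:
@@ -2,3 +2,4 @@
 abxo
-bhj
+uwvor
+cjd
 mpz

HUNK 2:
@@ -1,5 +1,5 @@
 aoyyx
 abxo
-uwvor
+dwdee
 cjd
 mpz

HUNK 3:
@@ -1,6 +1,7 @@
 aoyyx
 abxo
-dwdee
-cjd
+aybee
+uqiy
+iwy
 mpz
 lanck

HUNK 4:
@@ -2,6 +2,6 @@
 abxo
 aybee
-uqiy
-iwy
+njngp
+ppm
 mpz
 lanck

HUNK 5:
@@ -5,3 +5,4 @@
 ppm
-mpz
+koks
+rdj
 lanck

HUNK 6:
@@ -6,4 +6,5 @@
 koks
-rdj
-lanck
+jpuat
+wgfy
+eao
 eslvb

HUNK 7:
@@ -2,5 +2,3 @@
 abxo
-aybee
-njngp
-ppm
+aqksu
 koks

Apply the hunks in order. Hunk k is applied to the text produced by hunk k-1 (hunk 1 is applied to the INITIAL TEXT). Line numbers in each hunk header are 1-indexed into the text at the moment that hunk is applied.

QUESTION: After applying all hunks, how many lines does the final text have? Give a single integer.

Answer: 8

Derivation:
Hunk 1: at line 2 remove [bhj] add [uwvor,cjd] -> 7 lines: aoyyx abxo uwvor cjd mpz lanck eslvb
Hunk 2: at line 1 remove [uwvor] add [dwdee] -> 7 lines: aoyyx abxo dwdee cjd mpz lanck eslvb
Hunk 3: at line 1 remove [dwdee,cjd] add [aybee,uqiy,iwy] -> 8 lines: aoyyx abxo aybee uqiy iwy mpz lanck eslvb
Hunk 4: at line 2 remove [uqiy,iwy] add [njngp,ppm] -> 8 lines: aoyyx abxo aybee njngp ppm mpz lanck eslvb
Hunk 5: at line 5 remove [mpz] add [koks,rdj] -> 9 lines: aoyyx abxo aybee njngp ppm koks rdj lanck eslvb
Hunk 6: at line 6 remove [rdj,lanck] add [jpuat,wgfy,eao] -> 10 lines: aoyyx abxo aybee njngp ppm koks jpuat wgfy eao eslvb
Hunk 7: at line 2 remove [aybee,njngp,ppm] add [aqksu] -> 8 lines: aoyyx abxo aqksu koks jpuat wgfy eao eslvb
Final line count: 8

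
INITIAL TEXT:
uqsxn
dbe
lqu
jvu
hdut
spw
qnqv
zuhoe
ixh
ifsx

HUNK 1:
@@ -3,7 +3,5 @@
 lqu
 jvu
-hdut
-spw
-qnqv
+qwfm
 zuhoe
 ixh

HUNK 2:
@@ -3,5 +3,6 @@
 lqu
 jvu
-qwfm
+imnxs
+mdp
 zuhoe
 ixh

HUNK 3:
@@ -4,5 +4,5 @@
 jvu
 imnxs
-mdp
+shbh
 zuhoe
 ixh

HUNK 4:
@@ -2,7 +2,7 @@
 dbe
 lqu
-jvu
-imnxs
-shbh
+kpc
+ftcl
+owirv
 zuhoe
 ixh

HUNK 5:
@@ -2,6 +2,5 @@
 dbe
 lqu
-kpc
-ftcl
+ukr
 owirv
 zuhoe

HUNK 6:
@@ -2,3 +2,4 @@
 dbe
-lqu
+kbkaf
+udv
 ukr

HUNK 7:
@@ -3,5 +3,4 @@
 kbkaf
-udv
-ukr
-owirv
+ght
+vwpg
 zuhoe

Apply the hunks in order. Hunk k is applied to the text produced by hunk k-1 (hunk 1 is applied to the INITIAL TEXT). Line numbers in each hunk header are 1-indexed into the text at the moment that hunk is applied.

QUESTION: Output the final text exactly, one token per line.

Hunk 1: at line 3 remove [hdut,spw,qnqv] add [qwfm] -> 8 lines: uqsxn dbe lqu jvu qwfm zuhoe ixh ifsx
Hunk 2: at line 3 remove [qwfm] add [imnxs,mdp] -> 9 lines: uqsxn dbe lqu jvu imnxs mdp zuhoe ixh ifsx
Hunk 3: at line 4 remove [mdp] add [shbh] -> 9 lines: uqsxn dbe lqu jvu imnxs shbh zuhoe ixh ifsx
Hunk 4: at line 2 remove [jvu,imnxs,shbh] add [kpc,ftcl,owirv] -> 9 lines: uqsxn dbe lqu kpc ftcl owirv zuhoe ixh ifsx
Hunk 5: at line 2 remove [kpc,ftcl] add [ukr] -> 8 lines: uqsxn dbe lqu ukr owirv zuhoe ixh ifsx
Hunk 6: at line 2 remove [lqu] add [kbkaf,udv] -> 9 lines: uqsxn dbe kbkaf udv ukr owirv zuhoe ixh ifsx
Hunk 7: at line 3 remove [udv,ukr,owirv] add [ght,vwpg] -> 8 lines: uqsxn dbe kbkaf ght vwpg zuhoe ixh ifsx

Answer: uqsxn
dbe
kbkaf
ght
vwpg
zuhoe
ixh
ifsx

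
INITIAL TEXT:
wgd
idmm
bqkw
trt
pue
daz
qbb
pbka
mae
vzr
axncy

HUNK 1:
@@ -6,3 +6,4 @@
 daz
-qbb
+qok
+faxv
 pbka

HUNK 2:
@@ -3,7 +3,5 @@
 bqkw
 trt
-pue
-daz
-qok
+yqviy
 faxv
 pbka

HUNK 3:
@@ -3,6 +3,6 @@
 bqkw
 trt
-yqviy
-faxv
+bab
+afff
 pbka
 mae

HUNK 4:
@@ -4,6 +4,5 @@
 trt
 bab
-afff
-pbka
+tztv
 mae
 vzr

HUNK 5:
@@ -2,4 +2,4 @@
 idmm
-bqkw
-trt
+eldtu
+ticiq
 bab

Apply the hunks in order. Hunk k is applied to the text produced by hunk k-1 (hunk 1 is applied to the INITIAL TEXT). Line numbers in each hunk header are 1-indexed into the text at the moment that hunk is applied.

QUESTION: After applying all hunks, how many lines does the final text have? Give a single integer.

Hunk 1: at line 6 remove [qbb] add [qok,faxv] -> 12 lines: wgd idmm bqkw trt pue daz qok faxv pbka mae vzr axncy
Hunk 2: at line 3 remove [pue,daz,qok] add [yqviy] -> 10 lines: wgd idmm bqkw trt yqviy faxv pbka mae vzr axncy
Hunk 3: at line 3 remove [yqviy,faxv] add [bab,afff] -> 10 lines: wgd idmm bqkw trt bab afff pbka mae vzr axncy
Hunk 4: at line 4 remove [afff,pbka] add [tztv] -> 9 lines: wgd idmm bqkw trt bab tztv mae vzr axncy
Hunk 5: at line 2 remove [bqkw,trt] add [eldtu,ticiq] -> 9 lines: wgd idmm eldtu ticiq bab tztv mae vzr axncy
Final line count: 9

Answer: 9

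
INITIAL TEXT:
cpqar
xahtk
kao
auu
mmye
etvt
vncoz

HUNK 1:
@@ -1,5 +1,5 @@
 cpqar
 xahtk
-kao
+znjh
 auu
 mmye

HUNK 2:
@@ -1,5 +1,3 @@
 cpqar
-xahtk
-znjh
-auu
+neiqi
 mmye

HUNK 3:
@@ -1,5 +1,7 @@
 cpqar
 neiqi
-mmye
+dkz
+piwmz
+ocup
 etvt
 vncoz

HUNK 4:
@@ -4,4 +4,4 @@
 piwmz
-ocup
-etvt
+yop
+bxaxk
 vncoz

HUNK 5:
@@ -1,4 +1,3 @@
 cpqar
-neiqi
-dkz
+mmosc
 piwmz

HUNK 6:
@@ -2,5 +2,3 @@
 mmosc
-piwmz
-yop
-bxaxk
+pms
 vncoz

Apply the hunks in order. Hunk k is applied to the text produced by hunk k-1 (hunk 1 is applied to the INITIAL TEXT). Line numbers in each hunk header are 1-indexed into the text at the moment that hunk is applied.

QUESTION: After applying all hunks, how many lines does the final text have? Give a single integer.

Answer: 4

Derivation:
Hunk 1: at line 1 remove [kao] add [znjh] -> 7 lines: cpqar xahtk znjh auu mmye etvt vncoz
Hunk 2: at line 1 remove [xahtk,znjh,auu] add [neiqi] -> 5 lines: cpqar neiqi mmye etvt vncoz
Hunk 3: at line 1 remove [mmye] add [dkz,piwmz,ocup] -> 7 lines: cpqar neiqi dkz piwmz ocup etvt vncoz
Hunk 4: at line 4 remove [ocup,etvt] add [yop,bxaxk] -> 7 lines: cpqar neiqi dkz piwmz yop bxaxk vncoz
Hunk 5: at line 1 remove [neiqi,dkz] add [mmosc] -> 6 lines: cpqar mmosc piwmz yop bxaxk vncoz
Hunk 6: at line 2 remove [piwmz,yop,bxaxk] add [pms] -> 4 lines: cpqar mmosc pms vncoz
Final line count: 4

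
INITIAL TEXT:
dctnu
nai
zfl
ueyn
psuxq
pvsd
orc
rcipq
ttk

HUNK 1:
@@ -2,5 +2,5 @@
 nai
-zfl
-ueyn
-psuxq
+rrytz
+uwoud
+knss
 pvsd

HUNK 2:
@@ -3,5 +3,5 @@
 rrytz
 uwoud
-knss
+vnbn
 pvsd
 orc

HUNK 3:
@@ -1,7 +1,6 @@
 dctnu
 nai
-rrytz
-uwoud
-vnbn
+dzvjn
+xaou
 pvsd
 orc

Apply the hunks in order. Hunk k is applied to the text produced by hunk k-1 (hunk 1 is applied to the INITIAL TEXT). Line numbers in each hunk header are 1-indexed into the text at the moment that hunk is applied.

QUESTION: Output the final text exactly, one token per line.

Answer: dctnu
nai
dzvjn
xaou
pvsd
orc
rcipq
ttk

Derivation:
Hunk 1: at line 2 remove [zfl,ueyn,psuxq] add [rrytz,uwoud,knss] -> 9 lines: dctnu nai rrytz uwoud knss pvsd orc rcipq ttk
Hunk 2: at line 3 remove [knss] add [vnbn] -> 9 lines: dctnu nai rrytz uwoud vnbn pvsd orc rcipq ttk
Hunk 3: at line 1 remove [rrytz,uwoud,vnbn] add [dzvjn,xaou] -> 8 lines: dctnu nai dzvjn xaou pvsd orc rcipq ttk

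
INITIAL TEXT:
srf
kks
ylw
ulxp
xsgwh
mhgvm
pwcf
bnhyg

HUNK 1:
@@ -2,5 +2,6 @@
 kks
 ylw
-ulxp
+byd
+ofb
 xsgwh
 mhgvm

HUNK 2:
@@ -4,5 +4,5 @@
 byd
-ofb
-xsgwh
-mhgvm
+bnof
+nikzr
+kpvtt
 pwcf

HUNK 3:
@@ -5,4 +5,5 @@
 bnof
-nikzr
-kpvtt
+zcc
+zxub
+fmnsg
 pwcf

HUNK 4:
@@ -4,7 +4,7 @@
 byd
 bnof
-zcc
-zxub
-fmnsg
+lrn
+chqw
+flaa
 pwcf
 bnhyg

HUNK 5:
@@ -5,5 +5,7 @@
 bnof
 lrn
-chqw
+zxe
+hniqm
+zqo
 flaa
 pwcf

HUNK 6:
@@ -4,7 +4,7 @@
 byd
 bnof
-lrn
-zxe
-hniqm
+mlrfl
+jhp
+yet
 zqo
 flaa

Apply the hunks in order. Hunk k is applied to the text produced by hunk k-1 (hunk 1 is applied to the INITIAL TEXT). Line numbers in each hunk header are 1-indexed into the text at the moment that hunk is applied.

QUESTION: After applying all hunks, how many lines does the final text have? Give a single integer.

Hunk 1: at line 2 remove [ulxp] add [byd,ofb] -> 9 lines: srf kks ylw byd ofb xsgwh mhgvm pwcf bnhyg
Hunk 2: at line 4 remove [ofb,xsgwh,mhgvm] add [bnof,nikzr,kpvtt] -> 9 lines: srf kks ylw byd bnof nikzr kpvtt pwcf bnhyg
Hunk 3: at line 5 remove [nikzr,kpvtt] add [zcc,zxub,fmnsg] -> 10 lines: srf kks ylw byd bnof zcc zxub fmnsg pwcf bnhyg
Hunk 4: at line 4 remove [zcc,zxub,fmnsg] add [lrn,chqw,flaa] -> 10 lines: srf kks ylw byd bnof lrn chqw flaa pwcf bnhyg
Hunk 5: at line 5 remove [chqw] add [zxe,hniqm,zqo] -> 12 lines: srf kks ylw byd bnof lrn zxe hniqm zqo flaa pwcf bnhyg
Hunk 6: at line 4 remove [lrn,zxe,hniqm] add [mlrfl,jhp,yet] -> 12 lines: srf kks ylw byd bnof mlrfl jhp yet zqo flaa pwcf bnhyg
Final line count: 12

Answer: 12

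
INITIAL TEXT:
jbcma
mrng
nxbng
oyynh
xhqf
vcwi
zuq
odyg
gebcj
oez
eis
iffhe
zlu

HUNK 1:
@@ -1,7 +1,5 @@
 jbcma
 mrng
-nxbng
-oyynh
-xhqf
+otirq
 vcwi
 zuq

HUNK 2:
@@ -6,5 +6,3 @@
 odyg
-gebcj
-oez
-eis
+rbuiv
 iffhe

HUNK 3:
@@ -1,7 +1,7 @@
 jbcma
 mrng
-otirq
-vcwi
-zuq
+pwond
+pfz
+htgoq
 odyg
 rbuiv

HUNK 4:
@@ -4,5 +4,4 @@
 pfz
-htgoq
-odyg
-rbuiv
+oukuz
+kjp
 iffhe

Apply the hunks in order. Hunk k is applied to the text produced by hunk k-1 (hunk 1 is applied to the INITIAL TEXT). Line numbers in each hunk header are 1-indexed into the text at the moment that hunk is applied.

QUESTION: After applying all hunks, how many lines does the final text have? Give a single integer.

Hunk 1: at line 1 remove [nxbng,oyynh,xhqf] add [otirq] -> 11 lines: jbcma mrng otirq vcwi zuq odyg gebcj oez eis iffhe zlu
Hunk 2: at line 6 remove [gebcj,oez,eis] add [rbuiv] -> 9 lines: jbcma mrng otirq vcwi zuq odyg rbuiv iffhe zlu
Hunk 3: at line 1 remove [otirq,vcwi,zuq] add [pwond,pfz,htgoq] -> 9 lines: jbcma mrng pwond pfz htgoq odyg rbuiv iffhe zlu
Hunk 4: at line 4 remove [htgoq,odyg,rbuiv] add [oukuz,kjp] -> 8 lines: jbcma mrng pwond pfz oukuz kjp iffhe zlu
Final line count: 8

Answer: 8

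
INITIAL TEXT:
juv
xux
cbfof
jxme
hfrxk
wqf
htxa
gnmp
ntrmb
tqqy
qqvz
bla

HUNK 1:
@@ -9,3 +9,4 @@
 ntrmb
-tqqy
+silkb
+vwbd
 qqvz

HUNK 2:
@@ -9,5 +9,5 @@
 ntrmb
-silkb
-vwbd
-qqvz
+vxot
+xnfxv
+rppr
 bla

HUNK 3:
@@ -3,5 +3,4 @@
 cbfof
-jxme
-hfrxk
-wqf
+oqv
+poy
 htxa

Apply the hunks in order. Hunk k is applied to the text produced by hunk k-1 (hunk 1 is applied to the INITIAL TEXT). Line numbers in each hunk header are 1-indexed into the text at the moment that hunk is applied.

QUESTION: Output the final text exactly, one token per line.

Answer: juv
xux
cbfof
oqv
poy
htxa
gnmp
ntrmb
vxot
xnfxv
rppr
bla

Derivation:
Hunk 1: at line 9 remove [tqqy] add [silkb,vwbd] -> 13 lines: juv xux cbfof jxme hfrxk wqf htxa gnmp ntrmb silkb vwbd qqvz bla
Hunk 2: at line 9 remove [silkb,vwbd,qqvz] add [vxot,xnfxv,rppr] -> 13 lines: juv xux cbfof jxme hfrxk wqf htxa gnmp ntrmb vxot xnfxv rppr bla
Hunk 3: at line 3 remove [jxme,hfrxk,wqf] add [oqv,poy] -> 12 lines: juv xux cbfof oqv poy htxa gnmp ntrmb vxot xnfxv rppr bla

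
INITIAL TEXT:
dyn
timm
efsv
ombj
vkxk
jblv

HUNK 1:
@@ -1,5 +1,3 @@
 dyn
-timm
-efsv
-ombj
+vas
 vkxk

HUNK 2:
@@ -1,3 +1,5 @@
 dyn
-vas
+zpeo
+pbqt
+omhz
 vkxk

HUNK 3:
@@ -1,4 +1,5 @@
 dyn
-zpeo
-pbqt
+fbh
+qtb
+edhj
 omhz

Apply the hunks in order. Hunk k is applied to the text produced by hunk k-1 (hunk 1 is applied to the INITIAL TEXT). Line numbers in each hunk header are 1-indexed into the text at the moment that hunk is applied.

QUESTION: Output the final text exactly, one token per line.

Hunk 1: at line 1 remove [timm,efsv,ombj] add [vas] -> 4 lines: dyn vas vkxk jblv
Hunk 2: at line 1 remove [vas] add [zpeo,pbqt,omhz] -> 6 lines: dyn zpeo pbqt omhz vkxk jblv
Hunk 3: at line 1 remove [zpeo,pbqt] add [fbh,qtb,edhj] -> 7 lines: dyn fbh qtb edhj omhz vkxk jblv

Answer: dyn
fbh
qtb
edhj
omhz
vkxk
jblv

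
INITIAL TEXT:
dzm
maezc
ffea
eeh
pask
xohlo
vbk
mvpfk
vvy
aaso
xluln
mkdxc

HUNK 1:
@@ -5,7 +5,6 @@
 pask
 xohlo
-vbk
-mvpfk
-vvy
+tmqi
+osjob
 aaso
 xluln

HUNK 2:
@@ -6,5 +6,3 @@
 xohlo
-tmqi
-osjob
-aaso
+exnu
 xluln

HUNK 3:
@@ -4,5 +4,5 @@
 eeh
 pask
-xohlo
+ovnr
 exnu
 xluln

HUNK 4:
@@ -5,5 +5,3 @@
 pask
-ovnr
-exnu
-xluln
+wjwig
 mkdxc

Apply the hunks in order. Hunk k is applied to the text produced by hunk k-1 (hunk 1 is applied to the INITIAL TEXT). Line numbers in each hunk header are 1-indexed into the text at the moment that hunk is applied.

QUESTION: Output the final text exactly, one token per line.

Answer: dzm
maezc
ffea
eeh
pask
wjwig
mkdxc

Derivation:
Hunk 1: at line 5 remove [vbk,mvpfk,vvy] add [tmqi,osjob] -> 11 lines: dzm maezc ffea eeh pask xohlo tmqi osjob aaso xluln mkdxc
Hunk 2: at line 6 remove [tmqi,osjob,aaso] add [exnu] -> 9 lines: dzm maezc ffea eeh pask xohlo exnu xluln mkdxc
Hunk 3: at line 4 remove [xohlo] add [ovnr] -> 9 lines: dzm maezc ffea eeh pask ovnr exnu xluln mkdxc
Hunk 4: at line 5 remove [ovnr,exnu,xluln] add [wjwig] -> 7 lines: dzm maezc ffea eeh pask wjwig mkdxc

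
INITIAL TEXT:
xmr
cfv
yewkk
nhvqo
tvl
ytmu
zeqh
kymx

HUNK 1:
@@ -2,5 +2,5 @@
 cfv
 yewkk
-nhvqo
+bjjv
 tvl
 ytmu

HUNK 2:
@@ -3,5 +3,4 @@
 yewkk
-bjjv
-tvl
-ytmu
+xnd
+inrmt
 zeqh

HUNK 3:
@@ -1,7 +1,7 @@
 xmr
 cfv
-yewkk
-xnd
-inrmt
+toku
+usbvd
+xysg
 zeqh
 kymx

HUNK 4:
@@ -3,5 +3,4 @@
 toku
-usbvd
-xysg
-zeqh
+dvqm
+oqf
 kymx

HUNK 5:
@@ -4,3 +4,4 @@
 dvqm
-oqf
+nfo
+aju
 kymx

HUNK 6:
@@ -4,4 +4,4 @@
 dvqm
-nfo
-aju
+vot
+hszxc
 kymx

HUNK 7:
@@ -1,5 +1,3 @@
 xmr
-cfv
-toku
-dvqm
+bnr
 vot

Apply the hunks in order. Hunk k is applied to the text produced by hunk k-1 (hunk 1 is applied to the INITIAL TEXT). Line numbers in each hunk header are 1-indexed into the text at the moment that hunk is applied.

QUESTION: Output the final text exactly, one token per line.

Answer: xmr
bnr
vot
hszxc
kymx

Derivation:
Hunk 1: at line 2 remove [nhvqo] add [bjjv] -> 8 lines: xmr cfv yewkk bjjv tvl ytmu zeqh kymx
Hunk 2: at line 3 remove [bjjv,tvl,ytmu] add [xnd,inrmt] -> 7 lines: xmr cfv yewkk xnd inrmt zeqh kymx
Hunk 3: at line 1 remove [yewkk,xnd,inrmt] add [toku,usbvd,xysg] -> 7 lines: xmr cfv toku usbvd xysg zeqh kymx
Hunk 4: at line 3 remove [usbvd,xysg,zeqh] add [dvqm,oqf] -> 6 lines: xmr cfv toku dvqm oqf kymx
Hunk 5: at line 4 remove [oqf] add [nfo,aju] -> 7 lines: xmr cfv toku dvqm nfo aju kymx
Hunk 6: at line 4 remove [nfo,aju] add [vot,hszxc] -> 7 lines: xmr cfv toku dvqm vot hszxc kymx
Hunk 7: at line 1 remove [cfv,toku,dvqm] add [bnr] -> 5 lines: xmr bnr vot hszxc kymx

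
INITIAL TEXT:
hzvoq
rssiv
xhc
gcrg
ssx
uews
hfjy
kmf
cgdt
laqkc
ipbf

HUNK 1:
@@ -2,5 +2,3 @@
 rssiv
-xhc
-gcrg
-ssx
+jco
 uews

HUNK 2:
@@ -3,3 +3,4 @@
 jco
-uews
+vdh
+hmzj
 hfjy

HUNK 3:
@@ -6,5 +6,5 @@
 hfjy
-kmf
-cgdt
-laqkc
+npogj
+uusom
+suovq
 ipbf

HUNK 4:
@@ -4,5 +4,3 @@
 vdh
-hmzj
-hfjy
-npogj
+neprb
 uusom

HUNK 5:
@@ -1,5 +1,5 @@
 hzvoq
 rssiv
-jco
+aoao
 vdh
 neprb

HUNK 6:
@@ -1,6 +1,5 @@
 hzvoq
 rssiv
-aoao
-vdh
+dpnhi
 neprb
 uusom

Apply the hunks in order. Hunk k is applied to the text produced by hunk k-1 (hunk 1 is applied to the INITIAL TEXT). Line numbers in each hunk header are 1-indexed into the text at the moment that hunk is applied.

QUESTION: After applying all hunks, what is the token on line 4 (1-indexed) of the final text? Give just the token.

Answer: neprb

Derivation:
Hunk 1: at line 2 remove [xhc,gcrg,ssx] add [jco] -> 9 lines: hzvoq rssiv jco uews hfjy kmf cgdt laqkc ipbf
Hunk 2: at line 3 remove [uews] add [vdh,hmzj] -> 10 lines: hzvoq rssiv jco vdh hmzj hfjy kmf cgdt laqkc ipbf
Hunk 3: at line 6 remove [kmf,cgdt,laqkc] add [npogj,uusom,suovq] -> 10 lines: hzvoq rssiv jco vdh hmzj hfjy npogj uusom suovq ipbf
Hunk 4: at line 4 remove [hmzj,hfjy,npogj] add [neprb] -> 8 lines: hzvoq rssiv jco vdh neprb uusom suovq ipbf
Hunk 5: at line 1 remove [jco] add [aoao] -> 8 lines: hzvoq rssiv aoao vdh neprb uusom suovq ipbf
Hunk 6: at line 1 remove [aoao,vdh] add [dpnhi] -> 7 lines: hzvoq rssiv dpnhi neprb uusom suovq ipbf
Final line 4: neprb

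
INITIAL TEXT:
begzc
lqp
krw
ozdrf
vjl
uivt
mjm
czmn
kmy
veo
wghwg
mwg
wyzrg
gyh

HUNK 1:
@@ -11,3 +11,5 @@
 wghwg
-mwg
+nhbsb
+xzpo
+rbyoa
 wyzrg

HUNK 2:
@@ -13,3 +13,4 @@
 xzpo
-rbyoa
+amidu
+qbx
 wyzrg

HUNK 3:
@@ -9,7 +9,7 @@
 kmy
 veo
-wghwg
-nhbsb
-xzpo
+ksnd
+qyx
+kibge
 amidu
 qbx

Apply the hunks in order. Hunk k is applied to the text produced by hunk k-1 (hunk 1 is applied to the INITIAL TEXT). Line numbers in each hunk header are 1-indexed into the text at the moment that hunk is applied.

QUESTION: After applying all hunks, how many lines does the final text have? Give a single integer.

Hunk 1: at line 11 remove [mwg] add [nhbsb,xzpo,rbyoa] -> 16 lines: begzc lqp krw ozdrf vjl uivt mjm czmn kmy veo wghwg nhbsb xzpo rbyoa wyzrg gyh
Hunk 2: at line 13 remove [rbyoa] add [amidu,qbx] -> 17 lines: begzc lqp krw ozdrf vjl uivt mjm czmn kmy veo wghwg nhbsb xzpo amidu qbx wyzrg gyh
Hunk 3: at line 9 remove [wghwg,nhbsb,xzpo] add [ksnd,qyx,kibge] -> 17 lines: begzc lqp krw ozdrf vjl uivt mjm czmn kmy veo ksnd qyx kibge amidu qbx wyzrg gyh
Final line count: 17

Answer: 17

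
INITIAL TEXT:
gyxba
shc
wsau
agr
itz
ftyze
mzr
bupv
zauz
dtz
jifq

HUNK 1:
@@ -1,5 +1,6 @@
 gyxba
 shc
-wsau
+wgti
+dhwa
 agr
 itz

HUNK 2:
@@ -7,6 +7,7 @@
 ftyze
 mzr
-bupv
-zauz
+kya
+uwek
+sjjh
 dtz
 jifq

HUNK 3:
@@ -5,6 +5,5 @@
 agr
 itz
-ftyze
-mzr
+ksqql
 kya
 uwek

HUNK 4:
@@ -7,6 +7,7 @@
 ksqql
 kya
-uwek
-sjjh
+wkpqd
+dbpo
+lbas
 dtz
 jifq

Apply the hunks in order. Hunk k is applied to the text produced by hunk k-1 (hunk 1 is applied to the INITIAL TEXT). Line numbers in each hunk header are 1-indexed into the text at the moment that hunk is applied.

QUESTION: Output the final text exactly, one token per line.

Hunk 1: at line 1 remove [wsau] add [wgti,dhwa] -> 12 lines: gyxba shc wgti dhwa agr itz ftyze mzr bupv zauz dtz jifq
Hunk 2: at line 7 remove [bupv,zauz] add [kya,uwek,sjjh] -> 13 lines: gyxba shc wgti dhwa agr itz ftyze mzr kya uwek sjjh dtz jifq
Hunk 3: at line 5 remove [ftyze,mzr] add [ksqql] -> 12 lines: gyxba shc wgti dhwa agr itz ksqql kya uwek sjjh dtz jifq
Hunk 4: at line 7 remove [uwek,sjjh] add [wkpqd,dbpo,lbas] -> 13 lines: gyxba shc wgti dhwa agr itz ksqql kya wkpqd dbpo lbas dtz jifq

Answer: gyxba
shc
wgti
dhwa
agr
itz
ksqql
kya
wkpqd
dbpo
lbas
dtz
jifq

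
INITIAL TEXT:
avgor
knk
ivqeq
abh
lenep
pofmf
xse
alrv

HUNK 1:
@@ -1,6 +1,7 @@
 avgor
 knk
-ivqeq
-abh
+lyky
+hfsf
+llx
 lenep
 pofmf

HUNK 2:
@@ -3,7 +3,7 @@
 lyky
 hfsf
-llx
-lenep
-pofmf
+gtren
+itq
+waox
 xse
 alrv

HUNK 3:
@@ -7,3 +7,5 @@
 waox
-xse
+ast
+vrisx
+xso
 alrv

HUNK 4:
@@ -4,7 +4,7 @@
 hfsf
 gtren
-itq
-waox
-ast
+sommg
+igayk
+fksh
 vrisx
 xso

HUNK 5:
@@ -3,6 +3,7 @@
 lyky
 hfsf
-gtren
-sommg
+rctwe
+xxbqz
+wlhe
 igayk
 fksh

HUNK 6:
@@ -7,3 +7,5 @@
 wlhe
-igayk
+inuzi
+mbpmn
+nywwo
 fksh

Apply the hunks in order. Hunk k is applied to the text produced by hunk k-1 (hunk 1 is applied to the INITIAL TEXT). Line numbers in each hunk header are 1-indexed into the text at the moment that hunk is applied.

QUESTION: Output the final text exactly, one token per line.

Answer: avgor
knk
lyky
hfsf
rctwe
xxbqz
wlhe
inuzi
mbpmn
nywwo
fksh
vrisx
xso
alrv

Derivation:
Hunk 1: at line 1 remove [ivqeq,abh] add [lyky,hfsf,llx] -> 9 lines: avgor knk lyky hfsf llx lenep pofmf xse alrv
Hunk 2: at line 3 remove [llx,lenep,pofmf] add [gtren,itq,waox] -> 9 lines: avgor knk lyky hfsf gtren itq waox xse alrv
Hunk 3: at line 7 remove [xse] add [ast,vrisx,xso] -> 11 lines: avgor knk lyky hfsf gtren itq waox ast vrisx xso alrv
Hunk 4: at line 4 remove [itq,waox,ast] add [sommg,igayk,fksh] -> 11 lines: avgor knk lyky hfsf gtren sommg igayk fksh vrisx xso alrv
Hunk 5: at line 3 remove [gtren,sommg] add [rctwe,xxbqz,wlhe] -> 12 lines: avgor knk lyky hfsf rctwe xxbqz wlhe igayk fksh vrisx xso alrv
Hunk 6: at line 7 remove [igayk] add [inuzi,mbpmn,nywwo] -> 14 lines: avgor knk lyky hfsf rctwe xxbqz wlhe inuzi mbpmn nywwo fksh vrisx xso alrv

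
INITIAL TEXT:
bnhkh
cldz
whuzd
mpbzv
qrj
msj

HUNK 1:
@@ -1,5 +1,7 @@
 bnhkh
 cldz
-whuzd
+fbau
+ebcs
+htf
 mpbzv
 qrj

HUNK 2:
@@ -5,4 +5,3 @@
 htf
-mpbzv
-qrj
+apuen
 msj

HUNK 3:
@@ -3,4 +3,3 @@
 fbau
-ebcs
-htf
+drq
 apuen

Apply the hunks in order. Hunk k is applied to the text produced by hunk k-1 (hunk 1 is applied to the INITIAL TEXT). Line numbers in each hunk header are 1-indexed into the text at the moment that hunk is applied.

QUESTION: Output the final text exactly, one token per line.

Hunk 1: at line 1 remove [whuzd] add [fbau,ebcs,htf] -> 8 lines: bnhkh cldz fbau ebcs htf mpbzv qrj msj
Hunk 2: at line 5 remove [mpbzv,qrj] add [apuen] -> 7 lines: bnhkh cldz fbau ebcs htf apuen msj
Hunk 3: at line 3 remove [ebcs,htf] add [drq] -> 6 lines: bnhkh cldz fbau drq apuen msj

Answer: bnhkh
cldz
fbau
drq
apuen
msj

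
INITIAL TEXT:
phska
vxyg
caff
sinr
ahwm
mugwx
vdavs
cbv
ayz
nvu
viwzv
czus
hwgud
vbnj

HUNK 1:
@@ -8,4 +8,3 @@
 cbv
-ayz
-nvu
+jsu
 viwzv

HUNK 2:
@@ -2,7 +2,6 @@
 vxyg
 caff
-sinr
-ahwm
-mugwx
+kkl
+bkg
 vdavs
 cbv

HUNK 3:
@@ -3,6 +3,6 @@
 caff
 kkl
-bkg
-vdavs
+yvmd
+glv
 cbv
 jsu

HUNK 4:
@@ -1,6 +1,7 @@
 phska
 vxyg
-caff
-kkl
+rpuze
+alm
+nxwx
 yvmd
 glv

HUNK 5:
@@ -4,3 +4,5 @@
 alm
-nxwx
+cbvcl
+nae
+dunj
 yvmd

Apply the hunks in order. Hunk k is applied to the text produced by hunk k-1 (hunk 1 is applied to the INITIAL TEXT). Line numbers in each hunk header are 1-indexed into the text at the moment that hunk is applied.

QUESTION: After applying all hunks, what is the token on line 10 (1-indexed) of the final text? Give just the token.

Answer: cbv

Derivation:
Hunk 1: at line 8 remove [ayz,nvu] add [jsu] -> 13 lines: phska vxyg caff sinr ahwm mugwx vdavs cbv jsu viwzv czus hwgud vbnj
Hunk 2: at line 2 remove [sinr,ahwm,mugwx] add [kkl,bkg] -> 12 lines: phska vxyg caff kkl bkg vdavs cbv jsu viwzv czus hwgud vbnj
Hunk 3: at line 3 remove [bkg,vdavs] add [yvmd,glv] -> 12 lines: phska vxyg caff kkl yvmd glv cbv jsu viwzv czus hwgud vbnj
Hunk 4: at line 1 remove [caff,kkl] add [rpuze,alm,nxwx] -> 13 lines: phska vxyg rpuze alm nxwx yvmd glv cbv jsu viwzv czus hwgud vbnj
Hunk 5: at line 4 remove [nxwx] add [cbvcl,nae,dunj] -> 15 lines: phska vxyg rpuze alm cbvcl nae dunj yvmd glv cbv jsu viwzv czus hwgud vbnj
Final line 10: cbv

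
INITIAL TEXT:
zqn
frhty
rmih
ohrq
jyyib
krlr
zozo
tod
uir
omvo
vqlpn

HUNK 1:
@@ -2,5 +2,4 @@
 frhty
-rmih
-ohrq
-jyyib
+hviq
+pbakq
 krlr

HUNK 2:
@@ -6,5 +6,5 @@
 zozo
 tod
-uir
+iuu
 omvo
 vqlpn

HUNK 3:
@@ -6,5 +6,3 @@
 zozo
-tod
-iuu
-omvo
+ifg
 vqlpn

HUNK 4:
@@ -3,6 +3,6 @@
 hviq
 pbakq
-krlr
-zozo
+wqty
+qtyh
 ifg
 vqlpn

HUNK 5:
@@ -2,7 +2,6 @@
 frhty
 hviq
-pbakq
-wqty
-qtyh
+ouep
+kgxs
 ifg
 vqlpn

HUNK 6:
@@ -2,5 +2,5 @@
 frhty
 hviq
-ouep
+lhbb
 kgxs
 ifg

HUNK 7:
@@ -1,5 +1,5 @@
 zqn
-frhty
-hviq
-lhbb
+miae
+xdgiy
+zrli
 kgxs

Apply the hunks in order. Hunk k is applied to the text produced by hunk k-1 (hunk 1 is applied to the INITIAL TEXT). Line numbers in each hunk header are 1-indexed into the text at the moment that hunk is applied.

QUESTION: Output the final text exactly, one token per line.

Answer: zqn
miae
xdgiy
zrli
kgxs
ifg
vqlpn

Derivation:
Hunk 1: at line 2 remove [rmih,ohrq,jyyib] add [hviq,pbakq] -> 10 lines: zqn frhty hviq pbakq krlr zozo tod uir omvo vqlpn
Hunk 2: at line 6 remove [uir] add [iuu] -> 10 lines: zqn frhty hviq pbakq krlr zozo tod iuu omvo vqlpn
Hunk 3: at line 6 remove [tod,iuu,omvo] add [ifg] -> 8 lines: zqn frhty hviq pbakq krlr zozo ifg vqlpn
Hunk 4: at line 3 remove [krlr,zozo] add [wqty,qtyh] -> 8 lines: zqn frhty hviq pbakq wqty qtyh ifg vqlpn
Hunk 5: at line 2 remove [pbakq,wqty,qtyh] add [ouep,kgxs] -> 7 lines: zqn frhty hviq ouep kgxs ifg vqlpn
Hunk 6: at line 2 remove [ouep] add [lhbb] -> 7 lines: zqn frhty hviq lhbb kgxs ifg vqlpn
Hunk 7: at line 1 remove [frhty,hviq,lhbb] add [miae,xdgiy,zrli] -> 7 lines: zqn miae xdgiy zrli kgxs ifg vqlpn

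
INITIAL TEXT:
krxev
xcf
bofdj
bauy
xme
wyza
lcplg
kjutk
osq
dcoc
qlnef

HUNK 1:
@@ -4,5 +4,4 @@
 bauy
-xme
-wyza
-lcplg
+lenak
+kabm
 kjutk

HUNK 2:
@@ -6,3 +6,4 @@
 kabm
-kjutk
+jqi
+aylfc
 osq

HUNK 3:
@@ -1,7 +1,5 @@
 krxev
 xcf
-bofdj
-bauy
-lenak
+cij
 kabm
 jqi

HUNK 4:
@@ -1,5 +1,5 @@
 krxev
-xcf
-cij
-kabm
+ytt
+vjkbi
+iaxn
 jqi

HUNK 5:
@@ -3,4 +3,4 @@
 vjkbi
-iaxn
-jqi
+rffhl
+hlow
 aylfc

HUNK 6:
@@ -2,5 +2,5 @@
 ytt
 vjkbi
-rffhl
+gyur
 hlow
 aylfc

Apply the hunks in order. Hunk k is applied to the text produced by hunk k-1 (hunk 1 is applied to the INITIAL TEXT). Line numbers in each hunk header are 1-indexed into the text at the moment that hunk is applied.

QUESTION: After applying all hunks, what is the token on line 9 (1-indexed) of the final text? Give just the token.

Answer: qlnef

Derivation:
Hunk 1: at line 4 remove [xme,wyza,lcplg] add [lenak,kabm] -> 10 lines: krxev xcf bofdj bauy lenak kabm kjutk osq dcoc qlnef
Hunk 2: at line 6 remove [kjutk] add [jqi,aylfc] -> 11 lines: krxev xcf bofdj bauy lenak kabm jqi aylfc osq dcoc qlnef
Hunk 3: at line 1 remove [bofdj,bauy,lenak] add [cij] -> 9 lines: krxev xcf cij kabm jqi aylfc osq dcoc qlnef
Hunk 4: at line 1 remove [xcf,cij,kabm] add [ytt,vjkbi,iaxn] -> 9 lines: krxev ytt vjkbi iaxn jqi aylfc osq dcoc qlnef
Hunk 5: at line 3 remove [iaxn,jqi] add [rffhl,hlow] -> 9 lines: krxev ytt vjkbi rffhl hlow aylfc osq dcoc qlnef
Hunk 6: at line 2 remove [rffhl] add [gyur] -> 9 lines: krxev ytt vjkbi gyur hlow aylfc osq dcoc qlnef
Final line 9: qlnef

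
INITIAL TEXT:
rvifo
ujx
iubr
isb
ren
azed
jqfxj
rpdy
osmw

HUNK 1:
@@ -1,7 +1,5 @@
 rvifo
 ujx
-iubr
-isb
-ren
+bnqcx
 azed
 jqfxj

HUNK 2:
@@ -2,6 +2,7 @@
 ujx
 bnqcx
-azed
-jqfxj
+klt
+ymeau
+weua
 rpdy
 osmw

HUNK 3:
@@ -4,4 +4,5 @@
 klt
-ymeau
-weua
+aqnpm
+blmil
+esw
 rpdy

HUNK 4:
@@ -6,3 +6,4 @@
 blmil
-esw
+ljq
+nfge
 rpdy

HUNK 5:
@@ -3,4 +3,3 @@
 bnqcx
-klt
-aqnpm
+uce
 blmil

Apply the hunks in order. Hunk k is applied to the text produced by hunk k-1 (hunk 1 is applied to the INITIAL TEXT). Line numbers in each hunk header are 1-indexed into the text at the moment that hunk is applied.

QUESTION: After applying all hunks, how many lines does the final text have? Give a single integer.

Answer: 9

Derivation:
Hunk 1: at line 1 remove [iubr,isb,ren] add [bnqcx] -> 7 lines: rvifo ujx bnqcx azed jqfxj rpdy osmw
Hunk 2: at line 2 remove [azed,jqfxj] add [klt,ymeau,weua] -> 8 lines: rvifo ujx bnqcx klt ymeau weua rpdy osmw
Hunk 3: at line 4 remove [ymeau,weua] add [aqnpm,blmil,esw] -> 9 lines: rvifo ujx bnqcx klt aqnpm blmil esw rpdy osmw
Hunk 4: at line 6 remove [esw] add [ljq,nfge] -> 10 lines: rvifo ujx bnqcx klt aqnpm blmil ljq nfge rpdy osmw
Hunk 5: at line 3 remove [klt,aqnpm] add [uce] -> 9 lines: rvifo ujx bnqcx uce blmil ljq nfge rpdy osmw
Final line count: 9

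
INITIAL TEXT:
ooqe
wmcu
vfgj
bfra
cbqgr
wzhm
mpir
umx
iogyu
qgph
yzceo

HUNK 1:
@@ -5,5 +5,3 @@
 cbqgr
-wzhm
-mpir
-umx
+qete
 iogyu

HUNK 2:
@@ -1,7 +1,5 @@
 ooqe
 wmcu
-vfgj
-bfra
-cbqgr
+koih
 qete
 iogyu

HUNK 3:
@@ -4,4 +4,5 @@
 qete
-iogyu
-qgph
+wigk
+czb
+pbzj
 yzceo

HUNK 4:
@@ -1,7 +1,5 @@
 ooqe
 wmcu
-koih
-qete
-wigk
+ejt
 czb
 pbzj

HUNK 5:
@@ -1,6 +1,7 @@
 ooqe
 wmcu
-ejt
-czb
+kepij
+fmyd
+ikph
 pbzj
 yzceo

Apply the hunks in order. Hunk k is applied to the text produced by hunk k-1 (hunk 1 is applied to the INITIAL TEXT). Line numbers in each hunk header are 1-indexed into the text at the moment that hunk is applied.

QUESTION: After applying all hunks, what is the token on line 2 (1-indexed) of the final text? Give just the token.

Answer: wmcu

Derivation:
Hunk 1: at line 5 remove [wzhm,mpir,umx] add [qete] -> 9 lines: ooqe wmcu vfgj bfra cbqgr qete iogyu qgph yzceo
Hunk 2: at line 1 remove [vfgj,bfra,cbqgr] add [koih] -> 7 lines: ooqe wmcu koih qete iogyu qgph yzceo
Hunk 3: at line 4 remove [iogyu,qgph] add [wigk,czb,pbzj] -> 8 lines: ooqe wmcu koih qete wigk czb pbzj yzceo
Hunk 4: at line 1 remove [koih,qete,wigk] add [ejt] -> 6 lines: ooqe wmcu ejt czb pbzj yzceo
Hunk 5: at line 1 remove [ejt,czb] add [kepij,fmyd,ikph] -> 7 lines: ooqe wmcu kepij fmyd ikph pbzj yzceo
Final line 2: wmcu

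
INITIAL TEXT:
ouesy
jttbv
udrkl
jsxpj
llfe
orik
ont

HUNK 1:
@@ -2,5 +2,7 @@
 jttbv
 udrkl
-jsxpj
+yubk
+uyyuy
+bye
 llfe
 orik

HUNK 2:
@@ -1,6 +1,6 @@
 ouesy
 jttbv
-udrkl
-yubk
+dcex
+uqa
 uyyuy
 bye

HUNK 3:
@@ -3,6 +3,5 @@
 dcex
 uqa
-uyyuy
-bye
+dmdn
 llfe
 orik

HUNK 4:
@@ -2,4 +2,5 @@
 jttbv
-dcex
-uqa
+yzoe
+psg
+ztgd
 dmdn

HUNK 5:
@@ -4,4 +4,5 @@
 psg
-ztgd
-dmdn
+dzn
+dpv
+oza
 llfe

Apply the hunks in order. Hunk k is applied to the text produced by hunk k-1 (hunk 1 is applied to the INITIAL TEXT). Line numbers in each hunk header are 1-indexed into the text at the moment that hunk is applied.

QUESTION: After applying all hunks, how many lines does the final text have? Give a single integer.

Hunk 1: at line 2 remove [jsxpj] add [yubk,uyyuy,bye] -> 9 lines: ouesy jttbv udrkl yubk uyyuy bye llfe orik ont
Hunk 2: at line 1 remove [udrkl,yubk] add [dcex,uqa] -> 9 lines: ouesy jttbv dcex uqa uyyuy bye llfe orik ont
Hunk 3: at line 3 remove [uyyuy,bye] add [dmdn] -> 8 lines: ouesy jttbv dcex uqa dmdn llfe orik ont
Hunk 4: at line 2 remove [dcex,uqa] add [yzoe,psg,ztgd] -> 9 lines: ouesy jttbv yzoe psg ztgd dmdn llfe orik ont
Hunk 5: at line 4 remove [ztgd,dmdn] add [dzn,dpv,oza] -> 10 lines: ouesy jttbv yzoe psg dzn dpv oza llfe orik ont
Final line count: 10

Answer: 10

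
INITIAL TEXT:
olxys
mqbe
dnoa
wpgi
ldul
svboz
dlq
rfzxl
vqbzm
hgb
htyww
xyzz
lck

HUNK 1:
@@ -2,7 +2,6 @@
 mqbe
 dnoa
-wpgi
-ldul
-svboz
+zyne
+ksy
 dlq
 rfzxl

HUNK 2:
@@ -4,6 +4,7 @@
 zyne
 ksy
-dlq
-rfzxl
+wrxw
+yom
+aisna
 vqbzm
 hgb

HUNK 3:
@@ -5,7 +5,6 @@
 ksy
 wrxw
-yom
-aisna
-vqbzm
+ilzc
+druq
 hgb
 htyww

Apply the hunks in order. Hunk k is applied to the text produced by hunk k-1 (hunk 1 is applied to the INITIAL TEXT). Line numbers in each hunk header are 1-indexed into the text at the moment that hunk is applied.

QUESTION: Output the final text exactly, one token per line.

Answer: olxys
mqbe
dnoa
zyne
ksy
wrxw
ilzc
druq
hgb
htyww
xyzz
lck

Derivation:
Hunk 1: at line 2 remove [wpgi,ldul,svboz] add [zyne,ksy] -> 12 lines: olxys mqbe dnoa zyne ksy dlq rfzxl vqbzm hgb htyww xyzz lck
Hunk 2: at line 4 remove [dlq,rfzxl] add [wrxw,yom,aisna] -> 13 lines: olxys mqbe dnoa zyne ksy wrxw yom aisna vqbzm hgb htyww xyzz lck
Hunk 3: at line 5 remove [yom,aisna,vqbzm] add [ilzc,druq] -> 12 lines: olxys mqbe dnoa zyne ksy wrxw ilzc druq hgb htyww xyzz lck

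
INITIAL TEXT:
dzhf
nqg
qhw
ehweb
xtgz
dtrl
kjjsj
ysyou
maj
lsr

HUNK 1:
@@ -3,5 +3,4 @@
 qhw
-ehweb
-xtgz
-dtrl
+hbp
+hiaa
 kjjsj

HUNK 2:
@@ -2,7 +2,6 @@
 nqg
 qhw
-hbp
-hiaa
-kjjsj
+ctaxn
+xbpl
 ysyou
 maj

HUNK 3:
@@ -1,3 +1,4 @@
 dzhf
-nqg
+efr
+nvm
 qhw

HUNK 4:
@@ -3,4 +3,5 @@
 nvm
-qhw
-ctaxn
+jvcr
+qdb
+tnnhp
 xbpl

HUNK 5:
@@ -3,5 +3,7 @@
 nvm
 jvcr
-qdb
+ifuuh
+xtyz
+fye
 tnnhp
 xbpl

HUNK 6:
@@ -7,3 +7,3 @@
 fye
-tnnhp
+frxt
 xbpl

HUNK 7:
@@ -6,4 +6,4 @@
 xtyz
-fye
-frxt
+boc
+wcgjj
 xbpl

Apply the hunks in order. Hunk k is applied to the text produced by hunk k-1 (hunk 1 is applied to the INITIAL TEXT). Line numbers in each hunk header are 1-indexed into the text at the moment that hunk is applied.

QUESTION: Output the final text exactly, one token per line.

Answer: dzhf
efr
nvm
jvcr
ifuuh
xtyz
boc
wcgjj
xbpl
ysyou
maj
lsr

Derivation:
Hunk 1: at line 3 remove [ehweb,xtgz,dtrl] add [hbp,hiaa] -> 9 lines: dzhf nqg qhw hbp hiaa kjjsj ysyou maj lsr
Hunk 2: at line 2 remove [hbp,hiaa,kjjsj] add [ctaxn,xbpl] -> 8 lines: dzhf nqg qhw ctaxn xbpl ysyou maj lsr
Hunk 3: at line 1 remove [nqg] add [efr,nvm] -> 9 lines: dzhf efr nvm qhw ctaxn xbpl ysyou maj lsr
Hunk 4: at line 3 remove [qhw,ctaxn] add [jvcr,qdb,tnnhp] -> 10 lines: dzhf efr nvm jvcr qdb tnnhp xbpl ysyou maj lsr
Hunk 5: at line 3 remove [qdb] add [ifuuh,xtyz,fye] -> 12 lines: dzhf efr nvm jvcr ifuuh xtyz fye tnnhp xbpl ysyou maj lsr
Hunk 6: at line 7 remove [tnnhp] add [frxt] -> 12 lines: dzhf efr nvm jvcr ifuuh xtyz fye frxt xbpl ysyou maj lsr
Hunk 7: at line 6 remove [fye,frxt] add [boc,wcgjj] -> 12 lines: dzhf efr nvm jvcr ifuuh xtyz boc wcgjj xbpl ysyou maj lsr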